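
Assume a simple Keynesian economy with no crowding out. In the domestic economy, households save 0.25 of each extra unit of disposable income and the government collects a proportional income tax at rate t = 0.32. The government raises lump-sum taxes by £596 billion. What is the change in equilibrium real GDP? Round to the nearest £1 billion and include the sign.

MPC = 1 − MPS = 1 − 0.25 = 0.75.
A lump-sum tax change of +£596 billion shifts disposable income by −£596 billion; first-round consumption changes by −c × ΔT = −0.75 × (+£596 billion) = −£447 billion.
Expenditure multiplier = 1/(1 − c(1−t)) = 1/(1 − 0.75×0.68) = 1/0.49 ≈ 2.041.
The tax multiplier is −c × k ≈ −1.531, so ΔY = k × (−c·ΔT) = (−£447 billion) / 0.49 ≈ −£912 billion.

−£912 billion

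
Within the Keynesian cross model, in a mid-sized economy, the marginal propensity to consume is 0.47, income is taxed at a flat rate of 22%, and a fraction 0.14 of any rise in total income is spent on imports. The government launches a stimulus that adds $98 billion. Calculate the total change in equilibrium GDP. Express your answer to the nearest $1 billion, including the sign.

Expenditure multiplier = 1/(1 − c(1−t) + m) = 1/(1 − 0.47×0.78 + 0.14) = 1/0.7734 ≈ 1.293.
ΔY = k × ΔG = (+$98 billion) / 0.7734 ≈ +$127 billion.

+$127 billion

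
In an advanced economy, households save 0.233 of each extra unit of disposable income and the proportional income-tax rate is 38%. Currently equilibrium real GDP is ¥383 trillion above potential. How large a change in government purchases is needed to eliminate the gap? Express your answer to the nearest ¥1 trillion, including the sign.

−¥201 trillion

MPC = 1 − MPS = 1 − 0.233 = 0.767.
Spending multiplier = 1/(1 − c(1−t)) = 1/(1 − 0.767×0.62) = 1/0.52446 ≈ 1.907.
Need ΔY = −¥383 trillion, so ΔG = ΔY/k = (−¥383 trillion) × 0.52446 ≈ −¥201 trillion.
The government should cut government purchases by ¥201 trillion.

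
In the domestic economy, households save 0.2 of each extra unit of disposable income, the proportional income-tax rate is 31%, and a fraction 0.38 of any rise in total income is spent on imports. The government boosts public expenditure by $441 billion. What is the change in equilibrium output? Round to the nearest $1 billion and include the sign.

MPC = 1 − MPS = 1 − 0.2 = 0.8.
Government-spending multiplier = 1/(1 − c(1−t) + m) = 1/(1 − 0.8×0.69 + 0.38) = 1/0.828 ≈ 1.208.
ΔY = k × ΔG = (+$441 billion) / 0.828 ≈ +$533 billion.

+$533 billion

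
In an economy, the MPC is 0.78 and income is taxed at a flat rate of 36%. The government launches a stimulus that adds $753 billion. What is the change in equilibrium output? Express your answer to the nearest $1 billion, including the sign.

+$1,504 billion

Expenditure multiplier = 1/(1 − c(1−t)) = 1/(1 − 0.78×0.64) = 1/0.5008 ≈ 1.997.
ΔY = k × ΔG = (+$753 billion) / 0.5008 ≈ +$1,504 billion.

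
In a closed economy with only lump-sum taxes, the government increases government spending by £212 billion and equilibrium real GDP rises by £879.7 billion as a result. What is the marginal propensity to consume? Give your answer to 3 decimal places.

0.759

Implied spending multiplier k = ΔY/ΔG = 879.7/212 ≈ 4.1495.
Since k = 1/(1 − MPC), MPC = 1 − 1/k = 1 − ΔG/ΔY = 1 − 212/879.7 ≈ 0.759.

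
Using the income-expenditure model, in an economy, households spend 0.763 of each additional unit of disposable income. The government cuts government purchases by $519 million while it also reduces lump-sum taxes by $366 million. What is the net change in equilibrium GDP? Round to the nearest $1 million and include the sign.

−$1,012 million

Expenditure multiplier = 1/(1 − MPC) = 1/(1 − 0.763) = 1/0.237 ≈ 4.219.
ΔG contributes k·ΔG = (−$519 million) / 0.237 ≈ −$2,189.9 million.
ΔT of −$366 million changes first-round spending by −c·ΔT = +$279.258 million, contributing k·(−c·ΔT) = (+$279.258 million) / 0.237 ≈ +$1,178.3 million.
Net ΔY = k(ΔG − c·ΔT) = (−$239.742 million) / 0.237 ≈ −$1,012 million.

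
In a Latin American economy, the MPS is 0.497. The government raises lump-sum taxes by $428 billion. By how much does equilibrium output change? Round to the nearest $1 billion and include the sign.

MPC = 1 − MPS = 1 − 0.497 = 0.503.
A lump-sum tax change of +$428 billion shifts disposable income by −$428 billion; first-round consumption changes by −c × ΔT = −0.503 × (+$428 billion) = −$215.284 billion.
Expenditure multiplier = 1/(1 − MPC) = 1/(1 − 0.503) = 1/0.497 ≈ 2.012.
The tax multiplier is −c × k ≈ −1.012, so ΔY = k × (−c·ΔT) = (−$215.284 billion) / 0.497 ≈ −$433 billion.

−$433 billion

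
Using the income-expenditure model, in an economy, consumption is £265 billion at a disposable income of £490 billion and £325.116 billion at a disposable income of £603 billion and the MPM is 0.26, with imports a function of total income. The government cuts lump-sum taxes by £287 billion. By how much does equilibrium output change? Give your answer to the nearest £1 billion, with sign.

+£210 billion

MPC = ΔC/ΔYd = (325.116 − 265)/(603 − 490) = 60.116/113 = 0.532.
A lump-sum tax change of −£287 billion shifts disposable income by +£287 billion; first-round consumption changes by −c × ΔT = −0.532 × (−£287 billion) = +£152.684 billion.
Expenditure multiplier = 1/(1 − c + m) = 1/(1 − 0.532 + 0.26) = 1/0.728 ≈ 1.374.
The tax multiplier is −c × k ≈ −0.731, so ΔY = k × (−c·ΔT) = (+£152.684 billion) / 0.728 ≈ +£210 billion.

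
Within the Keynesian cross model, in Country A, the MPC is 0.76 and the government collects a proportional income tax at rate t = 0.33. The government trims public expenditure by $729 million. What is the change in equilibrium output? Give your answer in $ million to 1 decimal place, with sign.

Spending multiplier = 1/(1 − c(1−t)) = 1/(1 − 0.76×0.67) = 1/0.4908 ≈ 2.037.
ΔY = k × ΔG = (−$729 million) / 0.4908 ≈ −$1,485.3 million.

−$1,485.3 million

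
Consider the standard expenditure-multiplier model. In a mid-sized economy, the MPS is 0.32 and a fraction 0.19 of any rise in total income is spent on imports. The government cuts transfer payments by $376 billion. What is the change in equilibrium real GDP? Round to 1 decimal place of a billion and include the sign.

−$501.3 billion

MPC = 1 − MPS = 1 − 0.32 = 0.68.
The transfer change shifts disposable income by −$376 billion, so first-round consumption changes by c·ΔTR = 0.68 × (−$376 billion) = −$255.68 billion.
Expenditure multiplier = 1/(1 − c + m) = 1/(1 − 0.68 + 0.19) = 1/0.51 ≈ 1.961.
The transfer multiplier is c × k ≈ 1.333, so ΔY = k × (c·ΔTR) = (−$255.68 billion) / 0.51 ≈ −$501.3 billion.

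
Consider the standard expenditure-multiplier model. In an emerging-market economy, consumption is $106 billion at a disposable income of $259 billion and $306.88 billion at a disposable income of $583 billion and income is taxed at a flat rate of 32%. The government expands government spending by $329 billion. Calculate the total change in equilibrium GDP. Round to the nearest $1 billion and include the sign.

MPC = ΔC/ΔYd = (306.88 − 106)/(583 − 259) = 200.88/324 = 0.62.
Spending multiplier = 1/(1 − c(1−t)) = 1/(1 − 0.62×0.68) = 1/0.5784 ≈ 1.729.
ΔY = k × ΔG = (+$329 billion) / 0.5784 ≈ +$569 billion.

+$569 billion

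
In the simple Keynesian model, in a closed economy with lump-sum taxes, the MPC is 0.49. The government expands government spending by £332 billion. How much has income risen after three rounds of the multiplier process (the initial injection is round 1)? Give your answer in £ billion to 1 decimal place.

Round 1 adds ΔG = £332 billion; each later round is MPC = 0.49 times the previous.
After 3 rounds: 332 + 162.68 + 79.7132 = ΔG·(1 − c^3)/(1 − c) = 332 × (1 − 0.117649)/0.51 ≈ £574.4 billion.

£574.4 billion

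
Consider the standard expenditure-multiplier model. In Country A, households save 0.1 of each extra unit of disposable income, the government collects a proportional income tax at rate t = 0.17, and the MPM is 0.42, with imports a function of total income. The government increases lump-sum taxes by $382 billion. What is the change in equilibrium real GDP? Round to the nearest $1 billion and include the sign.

MPC = 1 − MPS = 1 − 0.1 = 0.9.
A lump-sum tax change of +$382 billion shifts disposable income by −$382 billion; first-round consumption changes by −c × ΔT = −0.9 × (+$382 billion) = −$343.8 billion.
Expenditure multiplier = 1/(1 − c(1−t) + m) = 1/(1 − 0.9×0.83 + 0.42) = 1/0.673 ≈ 1.486.
The tax multiplier is −c × k ≈ −1.337, so ΔY = k × (−c·ΔT) = (−$343.8 billion) / 0.673 ≈ −$511 billion.

−$511 billion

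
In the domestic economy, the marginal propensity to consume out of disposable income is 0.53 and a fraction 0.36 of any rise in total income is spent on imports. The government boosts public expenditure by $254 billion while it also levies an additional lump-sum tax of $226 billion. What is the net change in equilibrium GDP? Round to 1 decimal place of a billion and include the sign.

Expenditure multiplier = 1/(1 − c + m) = 1/(1 − 0.53 + 0.36) = 1/0.83 ≈ 1.205.
ΔG contributes k·ΔG = (+$254 billion) / 0.83 ≈ +$306 billion.
ΔT of +$226 billion changes first-round spending by −c·ΔT = −$119.78 billion, contributing k·(−c·ΔT) = (−$119.78 billion) / 0.83 ≈ −$144.3 billion.
Net ΔY = k(ΔG − c·ΔT) = (+$134.22 billion) / 0.83 ≈ +$161.7 billion.

+$161.7 billion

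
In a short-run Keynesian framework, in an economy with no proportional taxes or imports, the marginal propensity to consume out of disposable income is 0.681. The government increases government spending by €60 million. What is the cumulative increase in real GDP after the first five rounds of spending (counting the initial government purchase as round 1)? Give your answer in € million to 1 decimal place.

Round 1 adds ΔG = €60 million; each later round is MPC = 0.681 times the previous.
After 5 rounds: 60 + 40.86 + 27.82566 + 18.94927446 + 12.90445590726 = ΔG·(1 − c^5)/(1 − c) = 60 × (1 − 0.146465574547401)/0.319 ≈ €160.5 million.

€160.5 million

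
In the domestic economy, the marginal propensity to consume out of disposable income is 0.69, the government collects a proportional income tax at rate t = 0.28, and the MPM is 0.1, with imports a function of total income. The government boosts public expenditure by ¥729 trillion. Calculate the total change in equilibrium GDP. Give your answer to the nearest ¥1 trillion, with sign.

Spending multiplier = 1/(1 − c(1−t) + m) = 1/(1 − 0.69×0.72 + 0.1) = 1/0.6032 ≈ 1.658.
ΔY = k × ΔG = (+¥729 trillion) / 0.6032 ≈ +¥1,209 trillion.

+¥1,209 trillion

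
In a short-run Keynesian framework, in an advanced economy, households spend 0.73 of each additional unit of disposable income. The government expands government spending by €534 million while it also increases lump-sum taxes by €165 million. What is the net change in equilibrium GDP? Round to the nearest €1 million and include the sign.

Expenditure multiplier = 1/(1 − MPC) = 1/(1 − 0.73) = 1/0.27 ≈ 3.704.
ΔG contributes k·ΔG = (+€534 million) / 0.27 ≈ +€1,977.8 million.
ΔT of +€165 million changes first-round spending by −c·ΔT = −€120.45 million, contributing k·(−c·ΔT) = (−€120.45 million) / 0.27 ≈ −€446.1 million.
Net ΔY = k(ΔG − c·ΔT) = (+€413.55 million) / 0.27 ≈ +€1,532 million.

+€1,532 million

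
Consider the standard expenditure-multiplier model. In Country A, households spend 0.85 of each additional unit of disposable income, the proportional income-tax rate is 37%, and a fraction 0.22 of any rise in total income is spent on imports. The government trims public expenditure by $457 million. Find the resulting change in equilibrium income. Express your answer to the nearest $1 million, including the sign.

Expenditure multiplier = 1/(1 − c(1−t) + m) = 1/(1 − 0.85×0.63 + 0.22) = 1/0.6845 ≈ 1.461.
ΔY = k × ΔG = (−$457 million) / 0.6845 ≈ −$668 million.

−$668 million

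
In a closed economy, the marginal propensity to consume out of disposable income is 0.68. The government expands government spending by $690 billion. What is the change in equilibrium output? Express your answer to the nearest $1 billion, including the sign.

Government-spending multiplier = 1/(1 − MPC) = 1/(1 − 0.68) = 1/0.32 = 3.125.
ΔY = k × ΔG = (+$690 billion) / 0.32 ≈ +$2,156 billion.

+$2,156 billion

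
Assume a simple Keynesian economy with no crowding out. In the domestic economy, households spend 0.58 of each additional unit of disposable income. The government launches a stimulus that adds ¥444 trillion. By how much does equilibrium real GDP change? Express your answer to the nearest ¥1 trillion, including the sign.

+¥1,057 trillion

Government-spending multiplier = 1/(1 − MPC) = 1/(1 − 0.58) = 1/0.42 ≈ 2.381.
ΔY = k × ΔG = (+¥444 trillion) / 0.42 ≈ +¥1,057 trillion.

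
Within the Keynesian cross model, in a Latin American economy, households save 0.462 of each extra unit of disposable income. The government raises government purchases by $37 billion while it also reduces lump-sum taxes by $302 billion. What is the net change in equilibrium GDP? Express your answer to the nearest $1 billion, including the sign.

MPC = 1 − MPS = 1 − 0.462 = 0.538.
Expenditure multiplier = 1/(1 − MPC) = 1/(1 − 0.538) = 1/0.462 ≈ 2.165.
ΔG contributes k·ΔG = (+$37 billion) / 0.462 ≈ +$80.1 billion.
ΔT of −$302 billion changes first-round spending by −c·ΔT = +$162.476 billion, contributing k·(−c·ΔT) = (+$162.476 billion) / 0.462 ≈ +$351.7 billion.
Net ΔY = k(ΔG − c·ΔT) = (+$199.476 billion) / 0.462 ≈ +$432 billion.

+$432 billion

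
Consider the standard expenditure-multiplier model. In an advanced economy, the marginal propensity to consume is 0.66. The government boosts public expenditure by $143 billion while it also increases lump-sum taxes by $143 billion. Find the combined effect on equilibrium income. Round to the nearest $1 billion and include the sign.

Expenditure multiplier = 1/(1 − MPC) = 1/(1 − 0.66) = 1/0.34 ≈ 2.941.
ΔG contributes k·ΔG = (+$143 billion) / 0.34 ≈ +$420.6 billion.
ΔT of +$143 billion changes first-round spending by −c·ΔT = −$94.38 billion, contributing k·(−c·ΔT) = (−$94.38 billion) / 0.34 ≈ −$277.6 billion.
With ΔG = ΔT and no other leakages, the balanced-budget multiplier is 1, so ΔY = ΔG = +$143 billion.

+$143 billion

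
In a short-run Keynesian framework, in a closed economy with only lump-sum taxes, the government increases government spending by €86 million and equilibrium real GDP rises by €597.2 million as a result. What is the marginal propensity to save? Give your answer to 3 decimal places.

Implied spending multiplier k = ΔY/ΔG = 597.2/86 ≈ 6.9442.
Since k = 1/(1 − MPC), MPC = 1 − 1/k = 1 − ΔG/ΔY = 1 − 86/597.2 ≈ 0.856.
MPS = 1 − MPC = 0.144.

0.144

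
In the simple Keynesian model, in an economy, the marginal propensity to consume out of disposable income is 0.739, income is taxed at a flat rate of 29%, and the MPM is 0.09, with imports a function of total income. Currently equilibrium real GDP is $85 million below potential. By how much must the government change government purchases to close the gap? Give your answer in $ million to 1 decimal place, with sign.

Spending multiplier = 1/(1 − c(1−t) + m) = 1/(1 − 0.739×0.71 + 0.09) = 1/0.56531 ≈ 1.769.
Need ΔY = +$85 million, so ΔG = ΔY/k = (+$85 million) × 0.56531 ≈ +$48.1 million.
The government should increase government purchases by $48.1 million.

+$48.1 million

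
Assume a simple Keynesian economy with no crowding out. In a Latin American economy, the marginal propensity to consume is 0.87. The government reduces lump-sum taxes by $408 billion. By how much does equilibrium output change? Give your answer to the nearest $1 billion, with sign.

A lump-sum tax change of −$408 billion shifts disposable income by +$408 billion; first-round consumption changes by −c × ΔT = −0.87 × (−$408 billion) = +$354.96 billion.
Expenditure multiplier = 1/(1 − MPC) = 1/(1 − 0.87) = 1/0.13 ≈ 7.692.
The tax multiplier is −c × k ≈ −6.692, so ΔY = k × (−c·ΔT) = (+$354.96 billion) / 0.13 ≈ +$2,730 billion.

+$2,730 billion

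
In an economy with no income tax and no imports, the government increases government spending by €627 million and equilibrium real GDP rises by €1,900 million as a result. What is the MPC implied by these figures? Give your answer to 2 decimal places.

0.67

Implied spending multiplier k = ΔY/ΔG = 1,900/627 ≈ 3.0303.
Since k = 1/(1 − MPC), MPC = 1 − 1/k = 1 − ΔG/ΔY = 1 − 627/1,900 = 0.67.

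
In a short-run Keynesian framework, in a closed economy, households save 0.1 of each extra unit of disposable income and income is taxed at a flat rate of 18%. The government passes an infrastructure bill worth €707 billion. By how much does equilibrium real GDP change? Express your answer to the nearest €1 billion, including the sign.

MPC = 1 − MPS = 1 − 0.1 = 0.9.
Government-spending multiplier = 1/(1 − c(1−t)) = 1/(1 − 0.9×0.82) = 1/0.262 ≈ 3.817.
ΔY = k × ΔG = (+€707 billion) / 0.262 ≈ +€2,698 billion.

+€2,698 billion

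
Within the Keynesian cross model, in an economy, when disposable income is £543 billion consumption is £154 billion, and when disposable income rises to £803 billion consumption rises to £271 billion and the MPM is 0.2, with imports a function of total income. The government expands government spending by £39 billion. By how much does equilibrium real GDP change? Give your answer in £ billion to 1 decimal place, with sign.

MPC = ΔC/ΔYd = (271 − 154)/(803 − 543) = 117/260 = 0.45.
Expenditure multiplier = 1/(1 − c + m) = 1/(1 − 0.45 + 0.2) = 1/0.75 ≈ 1.333.
ΔY = k × ΔG = (+£39 billion) / 0.75 = +£52 billion.

+£52.0 billion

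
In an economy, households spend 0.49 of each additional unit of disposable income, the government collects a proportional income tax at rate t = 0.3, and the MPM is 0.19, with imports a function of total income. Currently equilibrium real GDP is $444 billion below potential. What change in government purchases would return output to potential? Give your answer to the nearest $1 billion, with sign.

Spending multiplier = 1/(1 − c(1−t) + m) = 1/(1 − 0.49×0.7 + 0.19) = 1/0.847 ≈ 1.181.
Need ΔY = +$444 billion, so ΔG = ΔY/k = (+$444 billion) × 0.847 ≈ +$376 billion.
The government should increase government purchases by $376 billion.

+$376 billion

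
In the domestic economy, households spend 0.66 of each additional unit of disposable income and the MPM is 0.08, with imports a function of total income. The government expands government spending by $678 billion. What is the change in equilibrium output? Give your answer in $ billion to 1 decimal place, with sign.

+$1,614.3 billion

Expenditure multiplier = 1/(1 − c + m) = 1/(1 − 0.66 + 0.08) = 1/0.42 ≈ 2.381.
ΔY = k × ΔG = (+$678 billion) / 0.42 ≈ +$1,614.3 billion.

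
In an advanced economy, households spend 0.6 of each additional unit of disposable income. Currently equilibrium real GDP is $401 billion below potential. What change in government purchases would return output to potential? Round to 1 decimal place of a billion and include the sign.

+$160.4 billion

Spending multiplier = 1/(1 − MPC) = 1/(1 − 0.6) = 1/0.4 = 2.5.
Need ΔY = +$401 billion, so ΔG = ΔY/k = (+$401 billion) × 0.4 = +$160.4 billion.
The government should increase government purchases by $160.4 billion.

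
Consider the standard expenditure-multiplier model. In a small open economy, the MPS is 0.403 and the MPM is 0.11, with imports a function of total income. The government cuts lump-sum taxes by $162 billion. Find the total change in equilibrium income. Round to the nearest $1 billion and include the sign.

+$189 billion

MPC = 1 − MPS = 1 − 0.403 = 0.597.
A lump-sum tax change of −$162 billion shifts disposable income by +$162 billion; first-round consumption changes by −c × ΔT = −0.597 × (−$162 billion) = +$96.714 billion.
Expenditure multiplier = 1/(1 − c + m) = 1/(1 − 0.597 + 0.11) = 1/0.513 ≈ 1.949.
The tax multiplier is −c × k ≈ −1.164, so ΔY = k × (−c·ΔT) = (+$96.714 billion) / 0.513 ≈ +$189 billion.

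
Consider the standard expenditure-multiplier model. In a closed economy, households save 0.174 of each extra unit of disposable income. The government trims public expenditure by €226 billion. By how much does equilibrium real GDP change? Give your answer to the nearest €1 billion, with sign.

MPC = 1 − MPS = 1 − 0.174 = 0.826.
Government-spending multiplier = 1/(1 − MPC) = 1/(1 − 0.826) = 1/0.174 ≈ 5.747.
ΔY = k × ΔG = (−€226 billion) / 0.174 ≈ −€1,299 billion.

−€1,299 billion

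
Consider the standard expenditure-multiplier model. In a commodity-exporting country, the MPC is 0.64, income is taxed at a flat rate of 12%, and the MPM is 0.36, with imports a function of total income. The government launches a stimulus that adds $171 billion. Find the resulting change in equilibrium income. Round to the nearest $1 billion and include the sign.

Government-spending multiplier = 1/(1 − c(1−t) + m) = 1/(1 − 0.64×0.88 + 0.36) = 1/0.7968 ≈ 1.255.
ΔY = k × ΔG = (+$171 billion) / 0.7968 ≈ +$215 billion.

+$215 billion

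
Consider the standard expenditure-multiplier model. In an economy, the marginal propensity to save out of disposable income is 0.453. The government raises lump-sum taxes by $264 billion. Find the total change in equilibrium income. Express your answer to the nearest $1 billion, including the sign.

−$319 billion

MPC = 1 − MPS = 1 − 0.453 = 0.547.
A lump-sum tax change of +$264 billion shifts disposable income by −$264 billion; first-round consumption changes by −c × ΔT = −0.547 × (+$264 billion) = −$144.408 billion.
Expenditure multiplier = 1/(1 − MPC) = 1/(1 − 0.547) = 1/0.453 ≈ 2.208.
The tax multiplier is −c × k ≈ −1.208, so ΔY = k × (−c·ΔT) = (−$144.408 billion) / 0.453 ≈ −$319 billion.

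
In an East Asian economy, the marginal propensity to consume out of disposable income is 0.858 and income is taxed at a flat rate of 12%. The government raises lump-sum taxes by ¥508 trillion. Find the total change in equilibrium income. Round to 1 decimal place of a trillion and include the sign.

A lump-sum tax change of +¥508 trillion shifts disposable income by −¥508 trillion; first-round consumption changes by −c × ΔT = −0.858 × (+¥508 trillion) = −¥435.864 trillion.
Expenditure multiplier = 1/(1 − c(1−t)) = 1/(1 − 0.858×0.88) = 1/0.24496 ≈ 4.082.
The tax multiplier is −c × k ≈ −3.503, so ΔY = k × (−c·ΔT) = (−¥435.864 trillion) / 0.24496 ≈ −¥1,779.3 trillion.

−¥1,779.3 trillion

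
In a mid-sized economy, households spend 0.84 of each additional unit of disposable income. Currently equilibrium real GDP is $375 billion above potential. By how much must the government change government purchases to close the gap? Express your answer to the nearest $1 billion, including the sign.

Spending multiplier = 1/(1 − MPC) = 1/(1 − 0.84) = 1/0.16 = 6.25.
Need ΔY = −$375 billion, so ΔG = ΔY/k = (−$375 billion) × 0.16 = −$60 billion.
The government should cut government purchases by $60 billion.

−$60 billion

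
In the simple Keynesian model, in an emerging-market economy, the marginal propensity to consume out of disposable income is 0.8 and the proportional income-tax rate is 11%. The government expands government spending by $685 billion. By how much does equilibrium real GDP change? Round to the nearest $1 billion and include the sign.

Spending multiplier = 1/(1 − c(1−t)) = 1/(1 − 0.8×0.89) = 1/0.288 ≈ 3.472.
ΔY = k × ΔG = (+$685 billion) / 0.288 ≈ +$2,378 billion.

+$2,378 billion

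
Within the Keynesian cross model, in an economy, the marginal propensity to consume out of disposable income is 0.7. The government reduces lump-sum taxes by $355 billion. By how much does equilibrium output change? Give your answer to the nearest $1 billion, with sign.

+$828 billion

A lump-sum tax change of −$355 billion shifts disposable income by +$355 billion; first-round consumption changes by −c × ΔT = −0.7 × (−$355 billion) = +$248.5 billion.
Expenditure multiplier = 1/(1 − MPC) = 1/(1 − 0.7) = 1/0.3 ≈ 3.333.
The tax multiplier is −c × k ≈ −2.333, so ΔY = k × (−c·ΔT) = (+$248.5 billion) / 0.3 ≈ +$828 billion.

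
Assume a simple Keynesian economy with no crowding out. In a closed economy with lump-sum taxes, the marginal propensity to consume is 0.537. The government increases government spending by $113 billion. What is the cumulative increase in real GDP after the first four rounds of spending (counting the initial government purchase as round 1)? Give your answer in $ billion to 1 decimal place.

$223.8 billion

Round 1 adds ΔG = $113 billion; each later round is MPC = 0.537 times the previous.
After 4 rounds: 113 + 60.681 + 32.585697 + 17.498519289 = ΔG·(1 − c^4)/(1 − c) = 113 × (1 − 0.083156680161)/0.463 ≈ $223.8 billion.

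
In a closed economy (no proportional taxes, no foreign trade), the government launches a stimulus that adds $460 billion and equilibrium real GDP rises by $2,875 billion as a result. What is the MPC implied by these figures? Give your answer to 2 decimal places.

0.84

Implied spending multiplier k = ΔY/ΔG = 2,875/460 = 6.25.
Since k = 1/(1 − MPC), MPC = 1 − 1/k = 1 − ΔG/ΔY = 1 − 460/2,875 = 0.84.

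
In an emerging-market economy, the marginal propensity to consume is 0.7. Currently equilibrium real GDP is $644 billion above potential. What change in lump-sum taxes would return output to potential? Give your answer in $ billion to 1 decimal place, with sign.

+$276.0 billion

Spending multiplier = 1/(1 − MPC) = 1/(1 − 0.7) = 1/0.3 ≈ 3.333.
Tax multiplier = −c·k = −0.7/0.3 ≈ −2.333. Need ΔY = −$644 billion, so ΔT = ΔY/(−c·k) = −(−$644 billion) × 0.3 / 0.7 = +$276 billion.
The government should raise lump-sum taxes by $276 billion.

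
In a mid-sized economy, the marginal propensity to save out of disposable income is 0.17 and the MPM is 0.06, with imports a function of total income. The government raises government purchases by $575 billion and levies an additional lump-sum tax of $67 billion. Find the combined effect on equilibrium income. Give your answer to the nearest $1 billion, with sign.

MPC = 1 − MPS = 1 − 0.17 = 0.83.
Expenditure multiplier = 1/(1 − c + m) = 1/(1 − 0.83 + 0.06) = 1/0.23 ≈ 4.348.
ΔG contributes k·ΔG = (+$575 billion) / 0.23 = +$2,500 billion.
ΔT of +$67 billion changes first-round spending by −c·ΔT = −$55.61 billion, contributing k·(−c·ΔT) = (−$55.61 billion) / 0.23 ≈ −$241.8 billion.
Net ΔY = k(ΔG − c·ΔT) = (+$519.39 billion) / 0.23 ≈ +$2,258 billion.

+$2,258 billion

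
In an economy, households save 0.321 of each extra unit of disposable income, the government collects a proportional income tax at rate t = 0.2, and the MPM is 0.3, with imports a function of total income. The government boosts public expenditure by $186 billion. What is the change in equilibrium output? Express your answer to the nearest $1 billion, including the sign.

MPC = 1 − MPS = 1 − 0.321 = 0.679.
Government-spending multiplier = 1/(1 − c(1−t) + m) = 1/(1 − 0.679×0.8 + 0.3) = 1/0.7568 ≈ 1.321.
ΔY = k × ΔG = (+$186 billion) / 0.7568 ≈ +$246 billion.

+$246 billion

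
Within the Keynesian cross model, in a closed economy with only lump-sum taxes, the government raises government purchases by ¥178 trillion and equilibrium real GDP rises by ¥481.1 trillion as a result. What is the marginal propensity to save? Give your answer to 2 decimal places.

0.37

Implied spending multiplier k = ΔY/ΔG = 481.1/178 ≈ 2.7028.
Since k = 1/(1 − MPC), MPC = 1 − 1/k = 1 − ΔG/ΔY = 1 − 178/481.1 ≈ 0.63.
MPS = 1 − MPC = 0.37.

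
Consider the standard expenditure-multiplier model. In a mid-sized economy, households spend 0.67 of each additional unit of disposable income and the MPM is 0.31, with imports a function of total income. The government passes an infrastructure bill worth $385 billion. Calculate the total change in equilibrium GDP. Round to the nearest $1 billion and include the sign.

+$602 billion

Government-spending multiplier = 1/(1 − c + m) = 1/(1 − 0.67 + 0.31) = 1/0.64 ≈ 1.563.
ΔY = k × ΔG = (+$385 billion) / 0.64 ≈ +$602 billion.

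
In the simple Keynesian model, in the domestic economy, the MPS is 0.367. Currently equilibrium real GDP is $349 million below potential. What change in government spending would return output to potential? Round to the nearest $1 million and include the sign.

+$128 million

MPC = 1 − MPS = 1 − 0.367 = 0.633.
Spending multiplier = 1/(1 − MPC) = 1/(1 − 0.633) = 1/0.367 ≈ 2.725.
Need ΔY = +$349 million, so ΔG = ΔY/k = (+$349 million) × 0.367 ≈ +$128 million.
The government should increase government spending by $128 million.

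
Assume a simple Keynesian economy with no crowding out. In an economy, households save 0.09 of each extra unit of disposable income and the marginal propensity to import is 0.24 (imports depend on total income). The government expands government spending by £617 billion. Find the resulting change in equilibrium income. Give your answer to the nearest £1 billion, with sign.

MPC = 1 − MPS = 1 − 0.09 = 0.91.
Government-spending multiplier = 1/(1 − c + m) = 1/(1 − 0.91 + 0.24) = 1/0.33 ≈ 3.03.
ΔY = k × ΔG = (+£617 billion) / 0.33 ≈ +£1,870 billion.

+£1,870 billion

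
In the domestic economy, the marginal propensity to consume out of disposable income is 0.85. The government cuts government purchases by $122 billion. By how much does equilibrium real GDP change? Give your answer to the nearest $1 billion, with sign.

Expenditure multiplier = 1/(1 − MPC) = 1/(1 − 0.85) = 1/0.15 ≈ 6.667.
ΔY = k × ΔG = (−$122 billion) / 0.15 ≈ −$813 billion.

−$813 billion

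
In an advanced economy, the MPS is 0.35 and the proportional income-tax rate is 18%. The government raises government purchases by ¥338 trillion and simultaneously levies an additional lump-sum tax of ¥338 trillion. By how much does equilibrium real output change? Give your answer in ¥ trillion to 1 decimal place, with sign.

+¥253.3 trillion

MPC = 1 − MPS = 1 − 0.35 = 0.65.
Expenditure multiplier = 1/(1 − c(1−t)) = 1/(1 − 0.65×0.82) = 1/0.467 ≈ 2.141.
ΔG contributes k·ΔG = (+¥338 trillion) / 0.467 ≈ +¥723.8 trillion.
ΔT of +¥338 trillion changes first-round spending by −c·ΔT = −¥219.7 trillion, contributing k·(−c·ΔT) = (−¥219.7 trillion) / 0.467 ≈ −¥470.4 trillion.
Net ΔY = k(ΔG − c·ΔT) = (+¥118.3 trillion) / 0.467 ≈ +¥253.3 trillion.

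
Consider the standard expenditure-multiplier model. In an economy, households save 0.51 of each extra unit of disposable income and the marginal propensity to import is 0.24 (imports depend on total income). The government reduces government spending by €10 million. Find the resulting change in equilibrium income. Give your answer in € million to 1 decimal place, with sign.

−€13.3 million

MPC = 1 − MPS = 1 − 0.51 = 0.49.
Spending multiplier = 1/(1 − c + m) = 1/(1 − 0.49 + 0.24) = 1/0.75 ≈ 1.333.
ΔY = k × ΔG = (−€10 million) / 0.75 ≈ −€13.3 million.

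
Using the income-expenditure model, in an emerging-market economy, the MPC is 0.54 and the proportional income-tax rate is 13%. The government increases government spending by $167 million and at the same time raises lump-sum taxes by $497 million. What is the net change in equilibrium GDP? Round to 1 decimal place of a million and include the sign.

Expenditure multiplier = 1/(1 − c(1−t)) = 1/(1 − 0.54×0.87) = 1/0.5302 ≈ 1.886.
ΔG contributes k·ΔG = (+$167 million) / 0.5302 ≈ +$315 million.
ΔT of +$497 million changes first-round spending by −c·ΔT = −$268.38 million, contributing k·(−c·ΔT) = (−$268.38 million) / 0.5302 ≈ −$506.2 million.
Net ΔY = k(ΔG − c·ΔT) = (−$101.38 million) / 0.5302 ≈ −$191.2 million.

−$191.2 million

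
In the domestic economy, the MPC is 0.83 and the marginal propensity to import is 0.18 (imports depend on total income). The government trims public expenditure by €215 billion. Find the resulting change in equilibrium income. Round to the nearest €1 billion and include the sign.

−€614 billion

Government-spending multiplier = 1/(1 − c + m) = 1/(1 − 0.83 + 0.18) = 1/0.35 ≈ 2.857.
ΔY = k × ΔG = (−€215 billion) / 0.35 ≈ −€614 billion.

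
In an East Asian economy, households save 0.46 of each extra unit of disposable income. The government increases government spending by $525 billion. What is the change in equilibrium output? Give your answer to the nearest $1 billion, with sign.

MPC = 1 − MPS = 1 − 0.46 = 0.54.
Spending multiplier = 1/(1 − MPC) = 1/(1 − 0.54) = 1/0.46 ≈ 2.174.
ΔY = k × ΔG = (+$525 billion) / 0.46 ≈ +$1,141 billion.

+$1,141 billion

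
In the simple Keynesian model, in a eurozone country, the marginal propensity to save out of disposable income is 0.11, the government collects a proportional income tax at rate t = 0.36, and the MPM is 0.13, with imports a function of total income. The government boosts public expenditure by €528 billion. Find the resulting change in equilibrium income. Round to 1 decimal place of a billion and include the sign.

MPC = 1 − MPS = 1 − 0.11 = 0.89.
Expenditure multiplier = 1/(1 − c(1−t) + m) = 1/(1 − 0.89×0.64 + 0.13) = 1/0.5604 ≈ 1.784.
ΔY = k × ΔG = (+€528 billion) / 0.5604 ≈ +€942.2 billion.

+€942.2 billion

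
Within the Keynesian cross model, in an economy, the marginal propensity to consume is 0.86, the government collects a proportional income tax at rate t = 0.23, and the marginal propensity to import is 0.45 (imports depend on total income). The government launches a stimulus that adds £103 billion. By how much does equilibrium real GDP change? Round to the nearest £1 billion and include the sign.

Expenditure multiplier = 1/(1 − c(1−t) + m) = 1/(1 − 0.86×0.77 + 0.45) = 1/0.7878 ≈ 1.269.
ΔY = k × ΔG = (+£103 billion) / 0.7878 ≈ +£131 billion.

+£131 billion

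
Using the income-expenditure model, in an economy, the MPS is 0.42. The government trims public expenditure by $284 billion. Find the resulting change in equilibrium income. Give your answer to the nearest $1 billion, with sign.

MPC = 1 − MPS = 1 − 0.42 = 0.58.
Expenditure multiplier = 1/(1 − MPC) = 1/(1 − 0.58) = 1/0.42 ≈ 2.381.
ΔY = k × ΔG = (−$284 billion) / 0.42 ≈ −$676 billion.

−$676 billion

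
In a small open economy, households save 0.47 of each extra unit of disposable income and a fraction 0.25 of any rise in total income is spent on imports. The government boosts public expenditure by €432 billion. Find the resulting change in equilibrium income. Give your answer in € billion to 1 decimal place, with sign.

+€600.0 billion

MPC = 1 − MPS = 1 − 0.47 = 0.53.
Spending multiplier = 1/(1 − c + m) = 1/(1 − 0.53 + 0.25) = 1/0.72 ≈ 1.389.
ΔY = k × ΔG = (+€432 billion) / 0.72 = +€600 billion.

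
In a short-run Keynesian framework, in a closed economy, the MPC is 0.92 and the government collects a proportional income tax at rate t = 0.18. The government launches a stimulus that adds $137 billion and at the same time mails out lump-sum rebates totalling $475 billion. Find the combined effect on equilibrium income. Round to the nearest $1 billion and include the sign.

Expenditure multiplier = 1/(1 − c(1−t)) = 1/(1 − 0.92×0.82) = 1/0.2456 ≈ 4.072.
ΔG contributes k·ΔG = (+$137 billion) / 0.2456 ≈ +$557.8 billion.
ΔT of −$475 billion changes first-round spending by −c·ΔT = +$437 billion, contributing k·(−c·ΔT) = (+$437 billion) / 0.2456 ≈ +$1,779.3 billion.
Net ΔY = k(ΔG − c·ΔT) = (+$574 billion) / 0.2456 ≈ +$2,337 billion.

+$2,337 billion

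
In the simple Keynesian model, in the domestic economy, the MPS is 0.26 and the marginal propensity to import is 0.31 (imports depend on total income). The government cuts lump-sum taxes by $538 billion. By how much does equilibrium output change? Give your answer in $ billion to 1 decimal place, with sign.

+$698.5 billion

MPC = 1 − MPS = 1 − 0.26 = 0.74.
A lump-sum tax change of −$538 billion shifts disposable income by +$538 billion; first-round consumption changes by −c × ΔT = −0.74 × (−$538 billion) = +$398.12 billion.
Expenditure multiplier = 1/(1 − c + m) = 1/(1 − 0.74 + 0.31) = 1/0.57 ≈ 1.754.
The tax multiplier is −c × k ≈ −1.298, so ΔY = k × (−c·ΔT) = (+$398.12 billion) / 0.57 ≈ +$698.5 billion.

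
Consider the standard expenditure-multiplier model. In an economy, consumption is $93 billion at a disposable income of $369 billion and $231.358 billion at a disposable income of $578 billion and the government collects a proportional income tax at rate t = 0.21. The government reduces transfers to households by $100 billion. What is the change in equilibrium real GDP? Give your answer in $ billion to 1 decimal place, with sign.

−$138.8 billion

MPC = ΔC/ΔYd = (231.358 − 93)/(578 − 369) = 138.358/209 = 0.662.
The transfer change shifts disposable income by −$100 billion, so first-round consumption changes by c·ΔTR = 0.662 × (−$100 billion) = −$66.2 billion.
Expenditure multiplier = 1/(1 − c(1−t)) = 1/(1 − 0.662×0.79) = 1/0.47702 ≈ 2.096.
The transfer multiplier is c × k ≈ 1.388, so ΔY = k × (c·ΔTR) = (−$66.2 billion) / 0.47702 ≈ −$138.8 billion.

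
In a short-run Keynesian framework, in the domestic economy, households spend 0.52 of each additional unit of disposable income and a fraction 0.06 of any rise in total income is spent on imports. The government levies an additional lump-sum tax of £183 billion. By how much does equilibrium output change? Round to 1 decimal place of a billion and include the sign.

−£176.2 billion

A lump-sum tax change of +£183 billion shifts disposable income by −£183 billion; first-round consumption changes by −c × ΔT = −0.52 × (+£183 billion) = −£95.16 billion.
Expenditure multiplier = 1/(1 − c + m) = 1/(1 − 0.52 + 0.06) = 1/0.54 ≈ 1.852.
The tax multiplier is −c × k ≈ −0.963, so ΔY = k × (−c·ΔT) = (−£95.16 billion) / 0.54 ≈ −£176.2 billion.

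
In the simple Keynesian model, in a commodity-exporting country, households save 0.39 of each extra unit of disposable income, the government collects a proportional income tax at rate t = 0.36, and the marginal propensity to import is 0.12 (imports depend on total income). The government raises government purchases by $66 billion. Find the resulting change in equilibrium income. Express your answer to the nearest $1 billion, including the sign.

+$90 billion

MPC = 1 − MPS = 1 − 0.39 = 0.61.
Spending multiplier = 1/(1 − c(1−t) + m) = 1/(1 − 0.61×0.64 + 0.12) = 1/0.7296 ≈ 1.371.
ΔY = k × ΔG = (+$66 billion) / 0.7296 ≈ +$90 billion.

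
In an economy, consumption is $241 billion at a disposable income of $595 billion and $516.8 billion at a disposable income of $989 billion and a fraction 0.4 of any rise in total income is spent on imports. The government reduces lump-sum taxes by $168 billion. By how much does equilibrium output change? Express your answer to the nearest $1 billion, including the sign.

MPC = ΔC/ΔYd = (516.8 − 241)/(989 − 595) = 275.8/394 = 0.7.
A lump-sum tax change of −$168 billion shifts disposable income by +$168 billion; first-round consumption changes by −c × ΔT = −0.7 × (−$168 billion) = +$117.6 billion.
Expenditure multiplier = 1/(1 − c + m) = 1/(1 − 0.7 + 0.4) = 1/0.7 ≈ 1.429.
The tax multiplier is −c × k = −1, so ΔY = k × (−c·ΔT) = (+$117.6 billion) / 0.7 = +$168 billion.

+$168 billion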